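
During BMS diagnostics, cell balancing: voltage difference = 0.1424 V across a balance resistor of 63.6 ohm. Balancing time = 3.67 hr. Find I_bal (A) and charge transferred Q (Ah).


I_bal = dV / R = 0.1424 / 63.6 = 0.002239 A
Q = I_bal * t = 0.002239 * 3.67 = 0.008217 Ah

I=0.002239 A, Q=0.008217 Ah


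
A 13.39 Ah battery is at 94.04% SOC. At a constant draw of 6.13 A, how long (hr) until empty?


Step 1: remaining = SOC/100 * C_total = 94.04/100 * 13.39 = 12.592 Ah
Step 2: t = remaining / I = 12.592 / 6.13 = 2.054 hr

2.054 hr


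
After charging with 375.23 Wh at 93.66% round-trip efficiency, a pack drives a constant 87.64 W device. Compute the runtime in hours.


Step 1: E_discharge = eta/100 * E_charge = 93.66/100 * 375.23 = 351.44 Wh
Step 2: t = E_discharge / P = 351.44 / 87.64 = 4.010 hr

4.010 hr


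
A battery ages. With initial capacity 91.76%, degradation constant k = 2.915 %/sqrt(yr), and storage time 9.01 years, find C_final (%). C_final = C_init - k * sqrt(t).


Step 1: sqrt(9.01 yr) = 3.0017
Step 2: drop = 2.915 * 3.0017 = 8.75
Step 3: C_final = 91.76 - 8.75 = 83.01%

83.01%


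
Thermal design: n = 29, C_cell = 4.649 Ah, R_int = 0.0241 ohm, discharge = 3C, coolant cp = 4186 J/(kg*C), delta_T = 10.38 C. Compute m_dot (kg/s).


Step 1: I = 3 * 4.649 = 13.947 A
Step 2: Q_cell = I^2 * R = 13.947^2 * 0.0241 = 4.6879 W
Step 3: Q_total = 29 * 4.6879 = 135.95 W
Step 4: m_dot = Q_total / (cp * dT) = 135.95 / (4186 * 10.38) = 0.003129 kg/s

0.003129 kg/s


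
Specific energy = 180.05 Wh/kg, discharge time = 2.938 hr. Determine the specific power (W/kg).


Specific power = 180.05 Wh/kg / 2.938 hr = 61.28 W/kg

61.28 W/kg


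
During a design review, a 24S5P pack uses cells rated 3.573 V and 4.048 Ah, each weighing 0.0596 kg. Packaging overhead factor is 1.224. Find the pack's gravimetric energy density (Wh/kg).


Step 1: V_pack = 24 * 3.573 = 85.752 V
Step 2: C_pack = 5 * 4.048 = 20.24 Ah
Step 3: E_pack = V_pack * C_pack = 85.752 * 20.24 = 1735.6 Wh
Step 4: m_pack = 24 * 5 * 0.0596 * 1.224 = 8.754 kg
Step 5: ED = E_pack / m_pack = 1735.6 / 8.754 = 198.3 Wh/kg

198.3 Wh/kg


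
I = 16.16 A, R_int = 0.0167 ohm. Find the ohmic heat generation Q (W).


Q = I^2 * R = 16.16^2 * 0.0167 = 4.361 W

4.361 W


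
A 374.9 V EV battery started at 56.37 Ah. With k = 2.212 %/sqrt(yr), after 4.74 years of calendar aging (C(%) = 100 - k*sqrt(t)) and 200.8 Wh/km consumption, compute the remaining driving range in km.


Step 1: capacity retention = 100 - 2.212 * sqrt(4.74) = 100 - 2.212 * 2.1772 = 95.184%
Step 2: C_now = 56.37 * 95.184/100 = 53.655 Ah
Step 3: E_pack = V * C_now = 374.9 * 53.655 = 20115 Wh
Step 4: range = E_pack / consumption = 20115 / 200.8 = 100.2 km

100.2 km


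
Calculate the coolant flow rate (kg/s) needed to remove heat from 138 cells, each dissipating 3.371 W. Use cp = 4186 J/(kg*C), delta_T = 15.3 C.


Step 1: Total heat Q = 138 * 3.371 W = 465.2 W
Step 2: denom = cp * dT = 4186 * 15.3 = 64046
Step 3: m_dot = 465.2 / 64046 = 0.007264 kg/s

0.007264 kg/s


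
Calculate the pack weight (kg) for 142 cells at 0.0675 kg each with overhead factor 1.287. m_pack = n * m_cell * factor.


m_pack = n * m_cell * overhead = 142 * 0.0675 * 1.287 = 12.34 kg

12.34 kg


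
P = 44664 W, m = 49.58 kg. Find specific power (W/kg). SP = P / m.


SP = P / m = 44664 / 49.58 = 900.8 W/kg

900.8 W/kg


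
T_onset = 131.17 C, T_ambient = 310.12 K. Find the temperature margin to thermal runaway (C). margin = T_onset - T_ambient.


Convert: T_ambient = 310.12 K = 36.97 C
margin = 131.17 - 36.97 = 94.2 C

94.2 C


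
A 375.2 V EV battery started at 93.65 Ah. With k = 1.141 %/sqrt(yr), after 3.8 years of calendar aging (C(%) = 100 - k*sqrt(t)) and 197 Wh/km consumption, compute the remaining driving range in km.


Step 1: capacity retention = 100 - 1.141 * sqrt(3.8) = 100 - 1.141 * 1.9494 = 97.776%
Step 2: C_now = 93.65 * 97.776/100 = 91.567 Ah
Step 3: E_pack = V * C_now = 375.2 * 91.567 = 34356 Wh
Step 4: range = E_pack / consumption = 34356 / 197 = 174.4 km

174.4 km


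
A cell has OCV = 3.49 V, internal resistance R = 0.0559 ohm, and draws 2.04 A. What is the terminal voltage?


V = OCV - I*R = 3.49 - 2.04 * 0.0559 = 3.376 V

3.376 V


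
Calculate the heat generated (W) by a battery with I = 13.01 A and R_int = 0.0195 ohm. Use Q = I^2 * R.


I^2 = 169.26
Q = 169.26 * 0.0195 = 3.301 W

3.301 W


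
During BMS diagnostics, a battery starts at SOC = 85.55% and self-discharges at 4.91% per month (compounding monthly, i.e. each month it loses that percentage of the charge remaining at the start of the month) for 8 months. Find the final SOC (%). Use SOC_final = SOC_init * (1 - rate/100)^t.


Monthly retention factor = 1 - 4.91/100 = 0.9509
Over 8 months: factor^8 = 0.66847
SOC_final = 85.55 * 0.66847 = 57.19%

57.19%


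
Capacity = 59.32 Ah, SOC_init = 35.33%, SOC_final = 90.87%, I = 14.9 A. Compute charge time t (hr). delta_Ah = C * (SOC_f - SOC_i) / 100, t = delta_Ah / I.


Step 1: dSOC = 90.87% - 35.33% = 55.54%
Step 2: delta_Ah = 59.32 * 55.54 / 100 = 32.946 Ah
Step 3: t = 32.946 / 14.9 = 2.211 hr

2.211 hr


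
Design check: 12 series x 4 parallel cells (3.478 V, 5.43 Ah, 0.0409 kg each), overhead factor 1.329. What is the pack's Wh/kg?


Step 1: V_pack = 12 * 3.478 = 41.736 V
Step 2: C_pack = 4 * 5.43 = 21.72 Ah
Step 3: E_pack = V_pack * C_pack = 41.736 * 21.72 = 906.51 Wh
Step 4: m_pack = 12 * 4 * 0.0409 * 1.329 = 2.6091 kg
Step 5: ED = E_pack / m_pack = 906.51 / 2.6091 = 347.4 Wh/kg

347.4 Wh/kg


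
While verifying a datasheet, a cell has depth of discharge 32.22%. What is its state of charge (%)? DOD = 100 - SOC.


SOC = 100 - DOD = 100 - 32.22 = 67.78%

67.78%


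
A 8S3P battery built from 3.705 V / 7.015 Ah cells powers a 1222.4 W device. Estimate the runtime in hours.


Step 1: E_pack = Ns * V_cell * Np * C_cell = 8 * 3.705 * 3 * 7.015 = 623.77 Wh
Step 2: t = E_pack / P = 623.77 / 1222.4 = 0.5103 hr

0.5103 hr


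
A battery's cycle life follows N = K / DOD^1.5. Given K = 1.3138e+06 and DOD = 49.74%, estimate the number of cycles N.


DOD^1.5 = 350.8
N = K / DOD^1.5 = 1.3138e+06 / 350.8 = 3745

3745 cycles


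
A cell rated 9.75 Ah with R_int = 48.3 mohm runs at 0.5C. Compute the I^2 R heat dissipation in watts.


Convert: R = 48.3 mohm = 0.0483 ohm
Step 1: I = C_rate * capacity = 0.5 * 9.75 = 4.875 A
Step 2: Q = I^2 * R = 4.875^2 * 0.0483 = 23.766 * 0.0483 = 1.148 W

1.148 W


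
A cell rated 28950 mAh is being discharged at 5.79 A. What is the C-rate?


Convert: capacity = 28950 mAh = 28.95 Ah
C_rate = I / capacity = 5.79 / 28.95 = 0.2C

0.2C


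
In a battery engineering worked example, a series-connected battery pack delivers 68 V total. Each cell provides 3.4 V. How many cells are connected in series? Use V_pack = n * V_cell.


Rearranging: n = V_pack / V_cell = 68 / 3.4 = 20 cells

20


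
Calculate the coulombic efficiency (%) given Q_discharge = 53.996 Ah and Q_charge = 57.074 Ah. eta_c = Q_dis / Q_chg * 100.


Coulombic efficiency = 53.996/57.074 * 100% = 94.61%

94.61%


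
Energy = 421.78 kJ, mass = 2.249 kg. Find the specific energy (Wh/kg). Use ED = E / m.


Convert: E = 421.78 kJ = 117.16 Wh
ED = E / m = 117.16 / 2.249 = 52.09 Wh/kg

52.09 Wh/kg


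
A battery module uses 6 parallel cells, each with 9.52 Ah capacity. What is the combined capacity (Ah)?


Parallel capacities add: 6 * 9.52 Ah = 57.12 Ah

57.12 Ah


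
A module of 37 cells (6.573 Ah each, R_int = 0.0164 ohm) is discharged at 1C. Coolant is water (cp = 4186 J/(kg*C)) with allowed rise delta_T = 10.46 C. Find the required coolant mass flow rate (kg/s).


Step 1: I = 1 * 6.573 = 6.573 A
Step 2: Q_cell = I^2 * R = 6.573^2 * 0.0164 = 0.70855 W
Step 3: Q_total = 37 * 0.70855 = 26.216 W
Step 4: m_dot = Q_total / (cp * dT) = 26.216 / (4186 * 10.46) = 5.987e-04 kg/s

5.987e-04 kg/s


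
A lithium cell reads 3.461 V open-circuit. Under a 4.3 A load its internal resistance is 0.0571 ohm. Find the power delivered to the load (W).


Step 1: V_terminal = OCV - I*R = 3.461 - 4.3 * 0.0571 = 3.2155 V
Step 2: P_out = V_terminal * I = 3.2155 * 4.3 = 13.83 W

13.83 W


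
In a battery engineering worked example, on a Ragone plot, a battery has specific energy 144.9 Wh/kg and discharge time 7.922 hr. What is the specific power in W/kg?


Specific power = 144.9 Wh/kg / 7.922 hr = 18.29 W/kg

18.29 W/kg


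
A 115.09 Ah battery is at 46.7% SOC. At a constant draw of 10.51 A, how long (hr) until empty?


Step 1: remaining = SOC/100 * C_total = 46.7/100 * 115.09 = 53.747 Ah
Step 2: t = remaining / I = 53.747 / 10.51 = 5.114 hr

5.114 hr


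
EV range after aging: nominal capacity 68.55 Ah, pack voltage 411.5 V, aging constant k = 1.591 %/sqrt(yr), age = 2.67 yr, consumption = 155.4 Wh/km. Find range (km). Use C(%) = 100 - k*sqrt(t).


Step 1: capacity retention = 100 - 1.591 * sqrt(2.67) = 100 - 1.591 * 1.634 = 97.4%
Step 2: C_now = 68.55 * 97.4/100 = 66.768 Ah
Step 3: E_pack = V * C_now = 411.5 * 66.768 = 27475 Wh
Step 4: range = E_pack / consumption = 27475 / 155.4 = 176.8 km

176.8 km


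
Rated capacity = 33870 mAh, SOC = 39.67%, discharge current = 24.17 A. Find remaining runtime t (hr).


Convert: C_total = 33870 mAh = 33.87 Ah
Step 1: remaining = SOC/100 * C_total = 39.67/100 * 33.87 = 13.436 Ah
Step 2: t = remaining / I = 13.436 / 24.17 = 0.5559 hr

0.5559 hr


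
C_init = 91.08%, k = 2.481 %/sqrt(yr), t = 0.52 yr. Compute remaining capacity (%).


sqrt(t) = sqrt(0.52) = 0.72111
C_final = 91.08 - 2.481 * 0.72111 = 89.29%

89.29%


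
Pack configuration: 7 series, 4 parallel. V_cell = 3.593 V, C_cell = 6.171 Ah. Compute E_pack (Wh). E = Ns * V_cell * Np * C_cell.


E = Ns * Vcell * Np * Ccell = 7 * 3.593 * 4 * 6.171 = 620.8 Wh

620.8 Wh


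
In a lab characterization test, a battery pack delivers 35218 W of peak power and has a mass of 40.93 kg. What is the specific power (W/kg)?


Specific power = 35218 W / 40.93 kg = 860.4 W/kg

860.4 W/kg


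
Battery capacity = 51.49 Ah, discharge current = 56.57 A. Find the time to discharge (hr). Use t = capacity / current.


t = capacity / current = 51.49 / 56.57 = 0.9102 hr

0.9102 hr


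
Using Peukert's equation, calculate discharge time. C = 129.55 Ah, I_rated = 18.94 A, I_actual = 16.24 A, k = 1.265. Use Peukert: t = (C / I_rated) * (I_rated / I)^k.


t_rated = C / I_rated = 129.55 / 18.94 = 6.84 hr
(I_rated/I)^k = (1.1663)^1.265 = 1.2148
t = t_rated * (I_rated/I)^k = 6.84 * 1.2148 = 8.309 hr

8.309 hr


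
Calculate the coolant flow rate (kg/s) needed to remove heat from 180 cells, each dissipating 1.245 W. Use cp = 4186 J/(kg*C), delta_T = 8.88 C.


Step 1: Total heat Q = 180 * 1.245 W = 224.1 W
Step 2: denom = cp * dT = 4186 * 8.88 = 37172
Step 3: m_dot = 224.1 / 37172 = 0.006029 kg/s

0.006029 kg/s


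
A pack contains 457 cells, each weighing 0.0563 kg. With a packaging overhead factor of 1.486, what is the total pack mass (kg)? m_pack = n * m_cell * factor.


Cell mass sum = 457 * 0.0563 = 25.729 kg
With overhead 1.486: m_pack = 25.729 * 1.486 = 38.23 kg

38.23 kg


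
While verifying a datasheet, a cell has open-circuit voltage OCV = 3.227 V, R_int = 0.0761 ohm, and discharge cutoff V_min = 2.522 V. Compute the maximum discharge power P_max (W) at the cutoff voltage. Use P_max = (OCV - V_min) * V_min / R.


dV = OCV - V_min = 0.705 V (so I_max = dV / R)
P_max = dV * V_min / R = 0.705 * 2.522 / 0.0761 = 23.36 W

23.36 W


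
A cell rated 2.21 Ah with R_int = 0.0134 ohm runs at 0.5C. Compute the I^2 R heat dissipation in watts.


Step 1: I = C_rate * capacity = 0.5 * 2.21 = 1.105 A
Step 2: Q = I^2 * R = 1.105^2 * 0.0134 = 1.221 * 0.0134 = 0.01636 W

0.01636 W


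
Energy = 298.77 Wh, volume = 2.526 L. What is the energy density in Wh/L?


Volumetric ED = 298.77 Wh / 2.526 L = 118.3 Wh/L

118.3 Wh/L


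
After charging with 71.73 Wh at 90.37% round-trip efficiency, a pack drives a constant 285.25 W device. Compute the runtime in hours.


Step 1: E_discharge = eta/100 * E_charge = 90.37/100 * 71.73 = 64.822 Wh
Step 2: t = E_discharge / P = 64.822 / 285.25 = 0.2272 hr

0.2272 hr


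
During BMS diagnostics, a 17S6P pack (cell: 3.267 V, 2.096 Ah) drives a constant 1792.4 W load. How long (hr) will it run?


Step 1: E_pack = Ns * V_cell * Np * C_cell = 17 * 3.267 * 6 * 2.096 = 698.46 Wh
Step 2: t = E_pack / P = 698.46 / 1792.4 = 0.3897 hr

0.3897 hr


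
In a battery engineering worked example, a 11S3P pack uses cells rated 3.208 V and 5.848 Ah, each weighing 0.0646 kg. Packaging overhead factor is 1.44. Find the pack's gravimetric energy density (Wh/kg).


Step 1: V_pack = 11 * 3.208 = 35.288 V
Step 2: C_pack = 3 * 5.848 = 17.544 Ah
Step 3: E_pack = V_pack * C_pack = 35.288 * 17.544 = 619.09 Wh
Step 4: m_pack = 11 * 3 * 0.0646 * 1.44 = 3.0698 kg
Step 5: ED = E_pack / m_pack = 619.09 / 3.0698 = 201.7 Wh/kg

201.7 Wh/kg


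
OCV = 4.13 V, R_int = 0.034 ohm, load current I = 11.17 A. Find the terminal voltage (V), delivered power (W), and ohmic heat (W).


Step 1: V_terminal = OCV - I*R = 4.13 - 11.17 * 0.034 = 3.7502 V
Step 2: P_out = V_terminal * I = 3.7502 * 11.17 = 41.89 W
Step 3: Q = I^2 * R = 11.17^2 * 0.034 = 4.242 W

V=3.7502 V, P=41.89 W, Q=4.242 W


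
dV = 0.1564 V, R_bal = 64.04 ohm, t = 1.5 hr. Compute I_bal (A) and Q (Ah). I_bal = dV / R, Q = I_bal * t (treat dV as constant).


First, Ohm's law: I_bal = 0.1564 V / 64.04 ohm = 0.0024422 A
Then Q = I * t = 0.0024422 A * 1.5 hr = 0.003663 Ah

I=0.0024422 A, Q=0.003663 Ah


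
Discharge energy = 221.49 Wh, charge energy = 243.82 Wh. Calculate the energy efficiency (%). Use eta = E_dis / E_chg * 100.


eta_e = E_dis / E_chg * 100 = 221.49 / 243.82 * 100 = 90.84%

90.84%


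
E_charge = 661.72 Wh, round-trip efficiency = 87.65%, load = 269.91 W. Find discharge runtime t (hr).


Step 1: E_discharge = eta/100 * E_charge = 87.65/100 * 661.72 = 580 Wh
Step 2: t = E_discharge / P = 580 / 269.91 = 2.149 hr

2.149 hr


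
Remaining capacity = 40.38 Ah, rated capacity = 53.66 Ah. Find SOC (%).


SOC = (remaining / total) * 100 = (40.38 / 53.66) * 100 = 75.25%

75.25%


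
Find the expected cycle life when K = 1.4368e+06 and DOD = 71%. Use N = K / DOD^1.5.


DOD^1.5 = 598.26
N = K / DOD^1.5 = 1.4368e+06 / 598.26 = 2402

2402 cycles


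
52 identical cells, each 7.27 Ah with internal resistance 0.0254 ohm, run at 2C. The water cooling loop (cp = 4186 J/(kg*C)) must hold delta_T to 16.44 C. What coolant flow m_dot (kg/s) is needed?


Step 1: I = 2 * 7.27 = 14.54 A
Step 2: Q_cell = I^2 * R = 14.54^2 * 0.0254 = 5.3699 W
Step 3: Q_total = 52 * 5.3699 = 279.23 W
Step 4: m_dot = Q_total / (cp * dT) = 279.23 / (4186 * 16.44) = 0.004058 kg/s

0.004058 kg/s


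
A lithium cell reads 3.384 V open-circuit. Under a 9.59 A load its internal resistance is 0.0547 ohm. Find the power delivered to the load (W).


Step 1: V_terminal = OCV - I*R = 3.384 - 9.59 * 0.0547 = 2.8594 V
Step 2: P_out = V_terminal * I = 2.8594 * 9.59 = 27.42 W

27.42 W


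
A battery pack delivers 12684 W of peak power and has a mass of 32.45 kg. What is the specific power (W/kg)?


SP = P / m = 12684 / 32.45 = 390.9 W/kg

390.9 W/kg


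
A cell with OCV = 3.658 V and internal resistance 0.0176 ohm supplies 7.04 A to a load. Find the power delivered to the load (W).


Step 1: V_terminal = OCV - I*R = 3.658 - 7.04 * 0.0176 = 3.5341 V
Step 2: P_out = V_terminal * I = 3.5341 * 7.04 = 24.88 W

24.88 W


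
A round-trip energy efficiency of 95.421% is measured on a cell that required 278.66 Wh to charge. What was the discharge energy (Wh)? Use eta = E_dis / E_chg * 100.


E_dis = eta/100 * E_chg = 95.421/100 * 278.66 = 265.9 Wh

265.9 Wh


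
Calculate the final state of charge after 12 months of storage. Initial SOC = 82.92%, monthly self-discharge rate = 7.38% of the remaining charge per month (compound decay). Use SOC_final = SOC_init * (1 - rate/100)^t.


decay = (1 - 7.38/100)^12 = 0.39853
SOC_final = 82.92 * 0.39853 = 33.05%

33.05%


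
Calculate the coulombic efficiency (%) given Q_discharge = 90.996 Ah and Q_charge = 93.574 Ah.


eta_c = Q_dis / Q_chg * 100 = 90.996 / 93.574 * 100 = 97.24%

97.24%


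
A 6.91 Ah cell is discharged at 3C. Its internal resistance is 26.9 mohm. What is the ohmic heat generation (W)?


Convert: R = 26.9 mohm = 0.0269 ohm
Step 1: I = C_rate * capacity = 3 * 6.91 = 20.73 A
Step 2: Q = I^2 * R = 20.73^2 * 0.0269 = 429.73 * 0.0269 = 11.56 W

11.56 W


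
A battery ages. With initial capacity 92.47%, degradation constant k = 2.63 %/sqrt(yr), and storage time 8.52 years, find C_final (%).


Step 1: sqrt(8.52 yr) = 2.9189
Step 2: drop = 2.63 * 2.9189 = 7.6767
Step 3: C_final = 92.47 - 7.6767 = 84.79%

84.79%


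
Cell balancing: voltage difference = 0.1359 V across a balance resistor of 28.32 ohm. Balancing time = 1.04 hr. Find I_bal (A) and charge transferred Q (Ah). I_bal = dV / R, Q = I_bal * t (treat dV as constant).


First, Ohm's law: I_bal = 0.1359 V / 28.32 ohm = 0.0047987 A
Then Q = I * t = 0.0047987 A * 1.04 hr = 0.004991 Ah

I=0.0047987 A, Q=0.004991 Ah


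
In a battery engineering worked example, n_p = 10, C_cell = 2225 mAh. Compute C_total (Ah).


Convert: C_cell = 2225 mAh = 2.225 Ah
C_total = 10 * 2.225 = 22.25 Ah

22.25 Ah


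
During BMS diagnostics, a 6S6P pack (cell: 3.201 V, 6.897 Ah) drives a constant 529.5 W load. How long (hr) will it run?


Step 1: E_pack = Ns * V_cell * Np * C_cell = 6 * 3.201 * 6 * 6.897 = 794.78 Wh
Step 2: t = E_pack / P = 794.78 / 529.5 = 1.501 hr

1.501 hr


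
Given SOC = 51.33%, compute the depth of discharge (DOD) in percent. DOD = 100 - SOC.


DOD = 100 - SOC = 100 - 51.33 = 48.67%

48.67%


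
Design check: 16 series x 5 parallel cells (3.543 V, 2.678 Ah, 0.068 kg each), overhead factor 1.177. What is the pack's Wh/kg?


Step 1: V_pack = 16 * 3.543 = 56.688 V
Step 2: C_pack = 5 * 2.678 = 13.39 Ah
Step 3: E_pack = V_pack * C_pack = 56.688 * 13.39 = 759.05 Wh
Step 4: m_pack = 16 * 5 * 0.068 * 1.177 = 6.4029 kg
Step 5: ED = E_pack / m_pack = 759.05 / 6.4029 = 118.5 Wh/kg

118.5 Wh/kg


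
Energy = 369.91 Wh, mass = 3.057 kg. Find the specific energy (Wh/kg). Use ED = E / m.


ED = E / m = 369.91 / 3.057 = 121.0 Wh/kg

121.0 Wh/kg


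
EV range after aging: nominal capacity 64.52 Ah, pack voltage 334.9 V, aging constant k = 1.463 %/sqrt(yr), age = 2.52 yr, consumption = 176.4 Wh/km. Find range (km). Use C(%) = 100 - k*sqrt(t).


Step 1: capacity retention = 100 - 1.463 * sqrt(2.52) = 100 - 1.463 * 1.5875 = 97.677%
Step 2: C_now = 64.52 * 97.677/100 = 63.021 Ah
Step 3: E_pack = V * C_now = 334.9 * 63.021 = 21106 Wh
Step 4: range = E_pack / consumption = 21106 / 176.4 = 119.6 km

119.6 km


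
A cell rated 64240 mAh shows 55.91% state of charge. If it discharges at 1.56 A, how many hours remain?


Convert: C_total = 64240 mAh = 64.24 Ah
Step 1: remaining = SOC/100 * C_total = 55.91/100 * 64.24 = 35.917 Ah
Step 2: t = remaining / I = 35.917 / 1.56 = 23.02 hr

23.02 hr


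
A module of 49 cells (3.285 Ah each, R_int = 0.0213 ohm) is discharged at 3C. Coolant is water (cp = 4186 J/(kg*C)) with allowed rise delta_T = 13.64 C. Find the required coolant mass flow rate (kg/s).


Step 1: I = 3 * 3.285 = 9.855 A
Step 2: Q_cell = I^2 * R = 9.855^2 * 0.0213 = 2.0687 W
Step 3: Q_total = 49 * 2.0687 = 101.37 W
Step 4: m_dot = Q_total / (cp * dT) = 101.37 / (4186 * 13.64) = 0.001775 kg/s

0.001775 kg/s


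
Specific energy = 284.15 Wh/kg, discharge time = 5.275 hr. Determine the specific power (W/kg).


Specific power = 284.15 Wh/kg / 5.275 hr = 53.87 W/kg

53.87 W/kg


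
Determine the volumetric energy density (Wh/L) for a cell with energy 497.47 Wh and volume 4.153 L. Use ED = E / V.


Volumetric ED = 497.47 Wh / 4.153 L = 119.8 Wh/L

119.8 Wh/L


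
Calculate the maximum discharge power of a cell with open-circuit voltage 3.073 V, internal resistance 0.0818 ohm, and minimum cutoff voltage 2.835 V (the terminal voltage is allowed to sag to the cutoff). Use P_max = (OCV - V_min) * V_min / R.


dV = OCV - V_min = 0.238 V (so I_max = dV / R)
P_max = dV * V_min / R = 0.238 * 2.835 / 0.0818 = 8.249 W

8.249 W


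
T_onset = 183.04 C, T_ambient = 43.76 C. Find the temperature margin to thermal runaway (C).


margin = T_onset - T_ambient = 183.04 - 43.76 = 139.28 C

139.28 C


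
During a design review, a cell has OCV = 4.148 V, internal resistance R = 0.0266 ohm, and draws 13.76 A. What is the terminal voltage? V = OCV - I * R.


IR drop = 13.76 * 0.0266 = 0.36602 V
V = 4.148 - 0.36602 = 3.782 V

3.782 V


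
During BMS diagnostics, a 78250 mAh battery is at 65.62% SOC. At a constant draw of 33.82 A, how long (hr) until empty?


Convert: C_total = 78250 mAh = 78.25 Ah
Step 1: remaining = SOC/100 * C_total = 65.62/100 * 78.25 = 51.348 Ah
Step 2: t = remaining / I = 51.348 / 33.82 = 1.518 hr

1.518 hr


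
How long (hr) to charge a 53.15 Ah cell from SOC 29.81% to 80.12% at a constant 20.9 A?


delta_Ah = 53.15 * (80.12 - 29.81) / 100 = 26.74 Ah
t = delta_Ah / I = 26.74 / 20.9 = 1.279 hr

1.279 hr


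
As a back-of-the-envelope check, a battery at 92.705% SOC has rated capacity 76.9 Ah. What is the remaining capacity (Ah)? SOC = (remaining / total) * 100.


remaining = SOC / 100 * total = 92.705 / 100 * 76.9 = 71.29 Ah

71.29 Ah


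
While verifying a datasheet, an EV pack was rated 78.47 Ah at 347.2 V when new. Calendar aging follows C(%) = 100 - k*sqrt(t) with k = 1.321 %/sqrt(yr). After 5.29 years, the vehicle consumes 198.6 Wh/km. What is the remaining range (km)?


Step 1: capacity retention = 100 - 1.321 * sqrt(5.29) = 100 - 1.321 * 2.3 = 96.962%
Step 2: C_now = 78.47 * 96.962/100 = 76.086 Ah
Step 3: E_pack = V * C_now = 347.2 * 76.086 = 26417 Wh
Step 4: range = E_pack / consumption = 26417 / 198.6 = 133.0 km

133.0 km


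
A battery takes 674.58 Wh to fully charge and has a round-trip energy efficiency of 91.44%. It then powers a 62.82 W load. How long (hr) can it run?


Step 1: E_discharge = eta/100 * E_charge = 91.44/100 * 674.58 = 616.84 Wh
Step 2: t = E_discharge / P = 616.84 / 62.82 = 9.819 hr

9.819 hr


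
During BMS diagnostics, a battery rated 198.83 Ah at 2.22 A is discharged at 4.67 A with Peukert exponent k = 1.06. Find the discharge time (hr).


Step 1: t_rated = C / I_rated = 198.83 / 2.22 = 89.563 hr
Step 2: ratio = 2.22 / 4.67 = 0.47537
Step 3: ratio^k = 0.47537^1.06 = 0.45463
Step 4: t = t_rated * ratio^k = 89.563 * 0.45463 = 40.72 hr

40.72 hr


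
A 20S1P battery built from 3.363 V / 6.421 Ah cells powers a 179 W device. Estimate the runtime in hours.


Step 1: E_pack = Ns * V_cell * Np * C_cell = 20 * 3.363 * 1 * 6.421 = 431.88 Wh
Step 2: t = E_pack / P = 431.88 / 179 = 2.413 hr

2.413 hr


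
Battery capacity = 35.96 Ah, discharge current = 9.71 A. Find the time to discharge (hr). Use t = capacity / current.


t = capacity / current = 35.96 / 9.71 = 3.703 hr

3.703 hr


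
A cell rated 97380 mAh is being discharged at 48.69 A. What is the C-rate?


Convert: capacity = 97380 mAh = 97.38 Ah
C_rate = I / capacity = 48.69 / 97.38 = 0.5C

0.5C


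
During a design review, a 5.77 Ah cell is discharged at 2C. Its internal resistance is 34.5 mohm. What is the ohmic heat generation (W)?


Convert: R = 34.5 mohm = 0.0345 ohm
Step 1: I = C_rate * capacity = 2 * 5.77 = 11.54 A
Step 2: Q = I^2 * R = 11.54^2 * 0.0345 = 133.17 * 0.0345 = 4.594 W

4.594 W


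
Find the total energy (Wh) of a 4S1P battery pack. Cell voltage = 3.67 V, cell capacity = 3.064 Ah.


V_pack = 4 * 3.67 = 14.68 V
C_pack = 1 * 3.064 = 3.064 Ah
E = V_pack * C_pack = 14.68 * 3.064 = 44.98 Wh

44.98 Wh


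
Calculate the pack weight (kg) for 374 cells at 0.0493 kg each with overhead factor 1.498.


Cell mass sum = 374 * 0.0493 = 18.438 kg
With overhead 1.498: m_pack = 18.438 * 1.498 = 27.62 kg

27.62 kg


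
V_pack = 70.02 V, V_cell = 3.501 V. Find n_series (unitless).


Rearranging: n = V_pack / V_cell = 70.02 / 3.501 = 20 cells

20


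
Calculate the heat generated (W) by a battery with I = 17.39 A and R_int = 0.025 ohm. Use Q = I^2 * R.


I^2 = 302.41
Q = 302.41 * 0.025 = 7.560 W

7.560 W


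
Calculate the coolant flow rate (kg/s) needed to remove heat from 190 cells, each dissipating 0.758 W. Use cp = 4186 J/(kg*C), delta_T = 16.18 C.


Q_total = 190 * 0.758 = 144.02 W
m_dot = Q_total / (cp * dT) = 144.02 / (4186 * 16.18) = 0.002126 kg/s

0.002126 kg/s


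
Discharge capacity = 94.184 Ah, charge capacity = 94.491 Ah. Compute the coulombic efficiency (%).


eta_c = Q_dis / Q_chg * 100 = 94.184 / 94.491 * 100 = 99.68%

99.68%


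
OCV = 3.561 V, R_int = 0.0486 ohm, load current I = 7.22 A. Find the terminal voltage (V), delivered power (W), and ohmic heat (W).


Step 1: V_terminal = OCV - I*R = 3.561 - 7.22 * 0.0486 = 3.2101 V
Step 2: P_out = V_terminal * I = 3.2101 * 7.22 = 23.18 W
Step 3: Q = I^2 * R = 7.22^2 * 0.0486 = 2.533 W

V=3.2101 V, P=23.18 W, Q=2.533 W


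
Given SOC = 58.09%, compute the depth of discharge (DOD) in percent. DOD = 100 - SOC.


DOD = 100 - SOC = 100 - 58.09 = 41.91%

41.91%


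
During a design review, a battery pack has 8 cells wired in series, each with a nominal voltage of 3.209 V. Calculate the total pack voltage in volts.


V_pack = n * V_cell = 8 * 3.209 = 25.672 V

25.672 V


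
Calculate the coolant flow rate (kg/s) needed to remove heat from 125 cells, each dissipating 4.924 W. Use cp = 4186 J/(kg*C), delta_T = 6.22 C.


Q_total = 125 * 4.924 = 615.5 W
m_dot = Q_total / (cp * dT) = 615.5 / (4186 * 6.22) = 0.02364 kg/s

0.02364 kg/s


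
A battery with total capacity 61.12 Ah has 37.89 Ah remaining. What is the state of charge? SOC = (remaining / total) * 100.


SOC% = 37.89 / 61.12 * 100 = 61.99%

61.99%


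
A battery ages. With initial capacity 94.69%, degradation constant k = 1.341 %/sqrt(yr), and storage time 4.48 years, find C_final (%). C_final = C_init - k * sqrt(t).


Step 1: sqrt(4.48 yr) = 2.1166
Step 2: drop = 1.341 * 2.1166 = 2.8384
Step 3: C_final = 94.69 - 2.8384 = 91.85%

91.85%


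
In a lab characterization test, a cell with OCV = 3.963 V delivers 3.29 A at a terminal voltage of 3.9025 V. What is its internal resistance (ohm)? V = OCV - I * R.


R = (OCV - V) / I = (3.963 - 3.9025) / 3.29 = 0.01839 ohm

0.01839 ohm


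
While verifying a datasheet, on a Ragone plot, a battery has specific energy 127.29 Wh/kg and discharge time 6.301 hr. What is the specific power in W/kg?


P_specific = E / t = 127.29 / 6.301 = 20.20 W/kg

20.20 W/kg


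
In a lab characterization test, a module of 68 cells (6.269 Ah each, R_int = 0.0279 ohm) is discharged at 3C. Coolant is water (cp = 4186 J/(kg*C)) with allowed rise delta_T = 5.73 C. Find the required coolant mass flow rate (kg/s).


Step 1: I = 3 * 6.269 = 18.807 A
Step 2: Q_cell = I^2 * R = 18.807^2 * 0.0279 = 9.8683 W
Step 3: Q_total = 68 * 9.8683 = 671.04 W
Step 4: m_dot = Q_total / (cp * dT) = 671.04 / (4186 * 5.73) = 0.02798 kg/s

0.02798 kg/s


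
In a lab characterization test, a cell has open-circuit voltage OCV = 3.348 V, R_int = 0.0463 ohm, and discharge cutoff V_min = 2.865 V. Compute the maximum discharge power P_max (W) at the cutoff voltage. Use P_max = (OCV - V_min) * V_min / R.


dV = OCV - V_min = 0.483 V (so I_max = dV / R)
P_max = dV * V_min / R = 0.483 * 2.865 / 0.0463 = 29.89 W

29.89 W


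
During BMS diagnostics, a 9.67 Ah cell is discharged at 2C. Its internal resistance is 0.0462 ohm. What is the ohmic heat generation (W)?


Step 1: I = C_rate * capacity = 2 * 9.67 = 19.34 A
Step 2: Q = I^2 * R = 19.34^2 * 0.0462 = 374.04 * 0.0462 = 17.28 W

17.28 W


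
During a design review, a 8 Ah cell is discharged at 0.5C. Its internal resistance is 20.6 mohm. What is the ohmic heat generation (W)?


Convert: R = 20.6 mohm = 0.0206 ohm
Step 1: I = C_rate * capacity = 0.5 * 8 = 4 A
Step 2: Q = I^2 * R = 4^2 * 0.0206 = 16 * 0.0206 = 0.3296 W

0.3296 W


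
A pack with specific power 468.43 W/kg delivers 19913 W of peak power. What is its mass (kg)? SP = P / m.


m = P / SP = 19913 / 468.43 = 42.51 kg

42.51 kg


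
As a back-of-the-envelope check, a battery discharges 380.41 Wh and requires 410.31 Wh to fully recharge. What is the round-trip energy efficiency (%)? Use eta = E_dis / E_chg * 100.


eta_e = E_dis / E_chg * 100 = 380.41 / 410.31 * 100 = 92.71%

92.71%


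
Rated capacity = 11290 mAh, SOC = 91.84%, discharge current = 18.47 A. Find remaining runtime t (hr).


Convert: C_total = 11290 mAh = 11.29 Ah
Step 1: remaining = SOC/100 * C_total = 91.84/100 * 11.29 = 10.369 Ah
Step 2: t = remaining / I = 10.369 / 18.47 = 0.5614 hr

0.5614 hr


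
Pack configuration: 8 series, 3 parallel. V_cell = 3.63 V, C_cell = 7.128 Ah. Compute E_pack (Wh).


E = Ns * Vcell * Np * Ccell = 8 * 3.63 * 3 * 7.128 = 621.0 Wh

621.0 Wh


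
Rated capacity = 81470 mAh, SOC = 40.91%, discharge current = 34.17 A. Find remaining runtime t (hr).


Convert: C_total = 81470 mAh = 81.47 Ah
Step 1: remaining = SOC/100 * C_total = 40.91/100 * 81.47 = 33.329 Ah
Step 2: t = remaining / I = 33.329 / 34.17 = 0.9754 hr

0.9754 hr


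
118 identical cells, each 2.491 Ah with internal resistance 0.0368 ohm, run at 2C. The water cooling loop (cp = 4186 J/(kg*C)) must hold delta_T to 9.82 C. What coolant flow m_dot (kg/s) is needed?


Step 1: I = 2 * 2.491 = 4.982 A
Step 2: Q_cell = I^2 * R = 4.982^2 * 0.0368 = 0.91339 W
Step 3: Q_total = 118 * 0.91339 = 107.78 W
Step 4: m_dot = Q_total / (cp * dT) = 107.78 / (4186 * 9.82) = 0.002622 kg/s

0.002622 kg/s


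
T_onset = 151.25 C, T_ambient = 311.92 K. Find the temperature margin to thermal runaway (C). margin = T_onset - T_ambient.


Convert: T_ambient = 311.92 K = 38.77 C
margin = 151.25 - 38.77 = 112.48 C

112.48 C


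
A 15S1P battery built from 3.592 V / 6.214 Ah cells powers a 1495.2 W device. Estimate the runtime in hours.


Step 1: E_pack = Ns * V_cell * Np * C_cell = 15 * 3.592 * 1 * 6.214 = 334.81 Wh
Step 2: t = E_pack / P = 334.81 / 1495.2 = 0.2239 hr

0.2239 hr


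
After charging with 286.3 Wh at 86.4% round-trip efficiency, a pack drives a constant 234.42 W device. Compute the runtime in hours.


Step 1: E_discharge = eta/100 * E_charge = 86.4/100 * 286.3 = 247.36 Wh
Step 2: t = E_discharge / P = 247.36 / 234.42 = 1.055 hr

1.055 hr


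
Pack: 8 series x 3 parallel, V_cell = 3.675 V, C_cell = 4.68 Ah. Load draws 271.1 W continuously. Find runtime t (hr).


Step 1: E_pack = Ns * V_cell * Np * C_cell = 8 * 3.675 * 3 * 4.68 = 412.78 Wh
Step 2: t = E_pack / P = 412.78 / 271.1 = 1.523 hr

1.523 hr


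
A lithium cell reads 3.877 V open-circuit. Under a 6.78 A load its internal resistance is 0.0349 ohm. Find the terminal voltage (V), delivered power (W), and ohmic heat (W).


Step 1: V_terminal = OCV - I*R = 3.877 - 6.78 * 0.0349 = 3.6404 V
Step 2: P_out = V_terminal * I = 3.6404 * 6.78 = 24.68 W
Step 3: Q = I^2 * R = 6.78^2 * 0.0349 = 1.604 W

V=3.6404 V, P=24.68 W, Q=1.604 W


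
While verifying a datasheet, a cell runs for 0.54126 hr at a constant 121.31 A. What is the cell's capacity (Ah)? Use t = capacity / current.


C = I * t = 121.31 * 0.54126 = 65.66 Ah

65.66 Ah


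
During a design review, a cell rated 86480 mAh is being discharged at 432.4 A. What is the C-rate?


Convert: capacity = 86480 mAh = 86.48 Ah
C_rate = I / capacity = 432.4 / 86.48 = 5C

5C


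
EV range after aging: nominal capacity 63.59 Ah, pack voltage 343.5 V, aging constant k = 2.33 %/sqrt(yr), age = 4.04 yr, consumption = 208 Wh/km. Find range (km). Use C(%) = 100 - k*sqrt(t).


Step 1: capacity retention = 100 - 2.33 * sqrt(4.04) = 100 - 2.33 * 2.01 = 95.317%
Step 2: C_now = 63.59 * 95.317/100 = 60.612 Ah
Step 3: E_pack = V * C_now = 343.5 * 60.612 = 20820 Wh
Step 4: range = E_pack / consumption = 20820 / 208 = 100.1 km

100.1 km


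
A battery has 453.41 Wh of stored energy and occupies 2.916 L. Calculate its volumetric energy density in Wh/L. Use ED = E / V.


ED = E / V = 453.41 / 2.916 = 155.5 Wh/L

155.5 Wh/L


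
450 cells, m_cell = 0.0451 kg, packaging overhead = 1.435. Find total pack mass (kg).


Cell mass sum = 450 * 0.0451 = 20.295 kg
With overhead 1.435: m_pack = 20.295 * 1.435 = 29.12 kg

29.12 kg


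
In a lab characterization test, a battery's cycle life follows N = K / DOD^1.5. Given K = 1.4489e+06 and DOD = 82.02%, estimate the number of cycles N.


DOD^1.5 = 742.81
N = K / DOD^1.5 = 1.4489e+06 / 742.81 = 1951

1951 cycles


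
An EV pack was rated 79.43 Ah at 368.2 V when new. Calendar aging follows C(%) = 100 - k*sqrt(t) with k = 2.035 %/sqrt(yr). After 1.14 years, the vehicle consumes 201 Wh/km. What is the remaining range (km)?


Step 1: capacity retention = 100 - 2.035 * sqrt(1.14) = 100 - 2.035 * 1.0677 = 97.827%
Step 2: C_now = 79.43 * 97.827/100 = 77.704 Ah
Step 3: E_pack = V * C_now = 368.2 * 77.704 = 28611 Wh
Step 4: range = E_pack / consumption = 28611 / 201 = 142.3 km

142.3 km


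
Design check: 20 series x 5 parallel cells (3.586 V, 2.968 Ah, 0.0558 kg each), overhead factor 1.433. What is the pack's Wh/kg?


Step 1: V_pack = 20 * 3.586 = 71.72 V
Step 2: C_pack = 5 * 2.968 = 14.84 Ah
Step 3: E_pack = V_pack * C_pack = 71.72 * 14.84 = 1064.3 Wh
Step 4: m_pack = 20 * 5 * 0.0558 * 1.433 = 7.9961 kg
Step 5: ED = E_pack / m_pack = 1064.3 / 7.9961 = 133.1 Wh/kg

133.1 Wh/kg


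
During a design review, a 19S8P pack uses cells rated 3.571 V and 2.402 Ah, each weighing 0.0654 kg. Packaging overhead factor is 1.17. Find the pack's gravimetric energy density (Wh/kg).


Step 1: V_pack = 19 * 3.571 = 67.849 V
Step 2: C_pack = 8 * 2.402 = 19.216 Ah
Step 3: E_pack = V_pack * C_pack = 67.849 * 19.216 = 1303.8 Wh
Step 4: m_pack = 19 * 8 * 0.0654 * 1.17 = 11.631 kg
Step 5: ED = E_pack / m_pack = 1303.8 / 11.631 = 112.1 Wh/kg

112.1 Wh/kg


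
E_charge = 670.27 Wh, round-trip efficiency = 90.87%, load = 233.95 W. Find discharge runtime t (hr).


Step 1: E_discharge = eta/100 * E_charge = 90.87/100 * 670.27 = 609.07 Wh
Step 2: t = E_discharge / P = 609.07 / 233.95 = 2.603 hr

2.603 hr


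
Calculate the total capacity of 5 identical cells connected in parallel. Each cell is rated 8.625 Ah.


Parallel capacities add: 5 * 8.625 Ah = 43.125 Ah

43.125 Ah


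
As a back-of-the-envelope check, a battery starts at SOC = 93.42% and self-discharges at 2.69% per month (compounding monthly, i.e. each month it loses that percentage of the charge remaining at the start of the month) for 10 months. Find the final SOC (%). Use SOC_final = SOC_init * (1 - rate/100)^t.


Monthly retention factor = 1 - 2.69/100 = 0.9731
Over 10 months: factor^10 = 0.76133
SOC_final = 93.42 * 0.76133 = 71.12%

71.12%


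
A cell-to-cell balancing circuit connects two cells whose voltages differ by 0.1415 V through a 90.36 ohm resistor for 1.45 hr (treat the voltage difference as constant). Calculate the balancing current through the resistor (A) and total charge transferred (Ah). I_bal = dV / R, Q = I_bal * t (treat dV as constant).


First, Ohm's law: I_bal = 0.1415 V / 90.36 ohm = 0.001566 A
Then Q = I * t = 0.001566 A * 1.45 hr = 0.002271 Ah

I=0.001566 A, Q=0.002271 Ah


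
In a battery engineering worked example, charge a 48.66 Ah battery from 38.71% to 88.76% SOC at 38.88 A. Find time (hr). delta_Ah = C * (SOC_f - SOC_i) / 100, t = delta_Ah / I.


Step 1: dSOC = 88.76% - 38.71% = 50.05%
Step 2: delta_Ah = 48.66 * 50.05 / 100 = 24.354 Ah
Step 3: t = 24.354 / 38.88 = 0.6264 hr

0.6264 hr


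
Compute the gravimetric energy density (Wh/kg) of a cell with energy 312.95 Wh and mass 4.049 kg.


ED = E / m = 312.95 / 4.049 = 77.29 Wh/kg

77.29 Wh/kg


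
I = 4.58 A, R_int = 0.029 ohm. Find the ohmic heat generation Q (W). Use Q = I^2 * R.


Q = I^2 * R = 4.58^2 * 0.029 = 0.6083 W

0.6083 W


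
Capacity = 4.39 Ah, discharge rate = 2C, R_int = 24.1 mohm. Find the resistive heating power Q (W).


Convert: R = 24.1 mohm = 0.0241 ohm
Step 1: I = C_rate * capacity = 2 * 4.39 = 8.78 A
Step 2: Q = I^2 * R = 8.78^2 * 0.0241 = 77.088 * 0.0241 = 1.858 W

1.858 W


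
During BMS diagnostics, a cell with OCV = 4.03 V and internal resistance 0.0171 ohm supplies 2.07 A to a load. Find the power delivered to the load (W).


Step 1: V_terminal = OCV - I*R = 4.03 - 2.07 * 0.0171 = 3.9946 V
Step 2: P_out = V_terminal * I = 3.9946 * 2.07 = 8.269 W

8.269 W


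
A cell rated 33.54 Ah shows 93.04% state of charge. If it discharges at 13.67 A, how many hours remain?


Step 1: remaining = SOC/100 * C_total = 93.04/100 * 33.54 = 31.206 Ah
Step 2: t = remaining / I = 31.206 / 13.67 = 2.283 hr

2.283 hr


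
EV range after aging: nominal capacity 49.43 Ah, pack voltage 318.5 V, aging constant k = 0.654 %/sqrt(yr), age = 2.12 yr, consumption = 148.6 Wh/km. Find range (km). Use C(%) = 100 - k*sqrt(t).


Step 1: capacity retention = 100 - 0.654 * sqrt(2.12) = 100 - 0.654 * 1.456 = 99.048%
Step 2: C_now = 49.43 * 99.048/100 = 48.959 Ah
Step 3: E_pack = V * C_now = 318.5 * 48.959 = 15593 Wh
Step 4: range = E_pack / consumption = 15593 / 148.6 = 104.9 km

104.9 km


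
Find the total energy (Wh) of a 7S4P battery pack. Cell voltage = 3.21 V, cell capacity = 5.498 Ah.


V_pack = 7 * 3.21 = 22.47 V
C_pack = 4 * 5.498 = 21.992 Ah
E = V_pack * C_pack = 22.47 * 21.992 = 494.2 Wh

494.2 Wh


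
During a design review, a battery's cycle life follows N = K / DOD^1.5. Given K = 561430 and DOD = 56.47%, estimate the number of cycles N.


DOD^1.5 = 424.35
N = K / DOD^1.5 = 561430 / 424.35 = 1323

1323 cycles


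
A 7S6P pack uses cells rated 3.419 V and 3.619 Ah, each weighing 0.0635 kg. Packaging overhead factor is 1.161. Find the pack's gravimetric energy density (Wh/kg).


Step 1: V_pack = 7 * 3.419 = 23.933 V
Step 2: C_pack = 6 * 3.619 = 21.714 Ah
Step 3: E_pack = V_pack * C_pack = 23.933 * 21.714 = 519.68 Wh
Step 4: m_pack = 7 * 6 * 0.0635 * 1.161 = 3.0964 kg
Step 5: ED = E_pack / m_pack = 519.68 / 3.0964 = 167.8 Wh/kg

167.8 Wh/kg


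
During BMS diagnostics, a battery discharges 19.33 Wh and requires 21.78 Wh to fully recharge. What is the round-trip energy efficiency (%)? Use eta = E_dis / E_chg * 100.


eta_e = E_dis / E_chg * 100 = 19.33 / 21.78 * 100 = 88.75%

88.75%


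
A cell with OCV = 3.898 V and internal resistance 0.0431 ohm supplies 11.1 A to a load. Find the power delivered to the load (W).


Step 1: V_terminal = OCV - I*R = 3.898 - 11.1 * 0.0431 = 3.4196 V
Step 2: P_out = V_terminal * I = 3.4196 * 11.1 = 37.96 W

37.96 W


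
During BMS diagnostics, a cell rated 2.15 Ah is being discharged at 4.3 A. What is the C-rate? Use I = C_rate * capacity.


C_rate = I / capacity = 4.3 / 2.15 = 2C

2C


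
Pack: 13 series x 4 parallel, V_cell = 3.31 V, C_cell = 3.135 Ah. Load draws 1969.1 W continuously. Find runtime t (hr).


Step 1: E_pack = Ns * V_cell * Np * C_cell = 13 * 3.31 * 4 * 3.135 = 539.6 Wh
Step 2: t = E_pack / P = 539.6 / 1969.1 = 0.2740 hr

0.2740 hr


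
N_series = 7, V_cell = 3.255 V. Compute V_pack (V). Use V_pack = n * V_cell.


With 7 cells in series at 3.255 V each, V_pack = 22.785 V

22.785 V


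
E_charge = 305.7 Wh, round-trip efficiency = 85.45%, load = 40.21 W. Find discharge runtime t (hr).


Step 1: E_discharge = eta/100 * E_charge = 85.45/100 * 305.7 = 261.22 Wh
Step 2: t = E_discharge / P = 261.22 / 40.21 = 6.496 hr

6.496 hr


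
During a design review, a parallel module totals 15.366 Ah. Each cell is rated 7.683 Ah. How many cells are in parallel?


n = C_total / C_cell = 15.366 / 7.683 = 2

2
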